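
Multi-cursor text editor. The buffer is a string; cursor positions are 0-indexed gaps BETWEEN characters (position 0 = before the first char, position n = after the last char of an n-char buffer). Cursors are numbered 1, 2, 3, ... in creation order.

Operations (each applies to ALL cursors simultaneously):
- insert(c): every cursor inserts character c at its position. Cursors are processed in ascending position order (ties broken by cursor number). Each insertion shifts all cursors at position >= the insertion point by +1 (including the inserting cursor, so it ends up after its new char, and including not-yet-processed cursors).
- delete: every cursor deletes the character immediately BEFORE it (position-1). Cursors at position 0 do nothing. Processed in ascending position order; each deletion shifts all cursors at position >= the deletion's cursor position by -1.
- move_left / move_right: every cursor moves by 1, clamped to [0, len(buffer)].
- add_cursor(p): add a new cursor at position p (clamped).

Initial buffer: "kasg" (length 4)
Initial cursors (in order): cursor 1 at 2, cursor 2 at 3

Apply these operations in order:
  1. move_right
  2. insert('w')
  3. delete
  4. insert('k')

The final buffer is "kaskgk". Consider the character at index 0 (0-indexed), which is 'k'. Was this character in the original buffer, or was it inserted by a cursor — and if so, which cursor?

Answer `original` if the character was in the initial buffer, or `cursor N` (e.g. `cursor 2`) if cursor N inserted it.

Answer: original

Derivation:
After op 1 (move_right): buffer="kasg" (len 4), cursors c1@3 c2@4, authorship ....
After op 2 (insert('w')): buffer="kaswgw" (len 6), cursors c1@4 c2@6, authorship ...1.2
After op 3 (delete): buffer="kasg" (len 4), cursors c1@3 c2@4, authorship ....
After op 4 (insert('k')): buffer="kaskgk" (len 6), cursors c1@4 c2@6, authorship ...1.2
Authorship (.=original, N=cursor N): . . . 1 . 2
Index 0: author = original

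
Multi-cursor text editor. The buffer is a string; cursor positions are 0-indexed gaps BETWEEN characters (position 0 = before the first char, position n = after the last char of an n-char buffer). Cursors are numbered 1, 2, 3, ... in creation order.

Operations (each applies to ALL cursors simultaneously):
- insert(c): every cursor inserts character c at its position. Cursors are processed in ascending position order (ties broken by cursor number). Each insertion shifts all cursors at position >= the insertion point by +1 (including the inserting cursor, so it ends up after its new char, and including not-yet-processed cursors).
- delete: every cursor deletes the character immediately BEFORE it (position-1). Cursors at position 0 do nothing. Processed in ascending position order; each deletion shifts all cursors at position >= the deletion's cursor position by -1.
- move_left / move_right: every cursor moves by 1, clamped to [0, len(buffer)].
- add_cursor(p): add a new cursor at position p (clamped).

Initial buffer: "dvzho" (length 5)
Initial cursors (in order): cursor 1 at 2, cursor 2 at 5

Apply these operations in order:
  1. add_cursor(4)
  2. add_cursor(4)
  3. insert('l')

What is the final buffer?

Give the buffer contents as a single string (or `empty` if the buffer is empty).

After op 1 (add_cursor(4)): buffer="dvzho" (len 5), cursors c1@2 c3@4 c2@5, authorship .....
After op 2 (add_cursor(4)): buffer="dvzho" (len 5), cursors c1@2 c3@4 c4@4 c2@5, authorship .....
After op 3 (insert('l')): buffer="dvlzhllol" (len 9), cursors c1@3 c3@7 c4@7 c2@9, authorship ..1..34.2

Answer: dvlzhllol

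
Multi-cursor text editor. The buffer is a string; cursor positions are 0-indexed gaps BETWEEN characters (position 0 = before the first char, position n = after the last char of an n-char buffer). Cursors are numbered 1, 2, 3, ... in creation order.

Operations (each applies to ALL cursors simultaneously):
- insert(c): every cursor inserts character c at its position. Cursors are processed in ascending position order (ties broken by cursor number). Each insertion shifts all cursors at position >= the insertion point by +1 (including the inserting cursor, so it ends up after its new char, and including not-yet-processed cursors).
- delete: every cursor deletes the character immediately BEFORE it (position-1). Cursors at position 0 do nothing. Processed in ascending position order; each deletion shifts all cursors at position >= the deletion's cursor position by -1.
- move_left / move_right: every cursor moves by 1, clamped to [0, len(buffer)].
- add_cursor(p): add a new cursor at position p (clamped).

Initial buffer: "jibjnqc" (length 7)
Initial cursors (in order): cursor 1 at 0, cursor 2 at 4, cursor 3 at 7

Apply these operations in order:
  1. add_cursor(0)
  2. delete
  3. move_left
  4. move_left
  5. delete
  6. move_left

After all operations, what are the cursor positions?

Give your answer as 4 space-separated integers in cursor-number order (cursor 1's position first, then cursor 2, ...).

After op 1 (add_cursor(0)): buffer="jibjnqc" (len 7), cursors c1@0 c4@0 c2@4 c3@7, authorship .......
After op 2 (delete): buffer="jibnq" (len 5), cursors c1@0 c4@0 c2@3 c3@5, authorship .....
After op 3 (move_left): buffer="jibnq" (len 5), cursors c1@0 c4@0 c2@2 c3@4, authorship .....
After op 4 (move_left): buffer="jibnq" (len 5), cursors c1@0 c4@0 c2@1 c3@3, authorship .....
After op 5 (delete): buffer="inq" (len 3), cursors c1@0 c2@0 c4@0 c3@1, authorship ...
After op 6 (move_left): buffer="inq" (len 3), cursors c1@0 c2@0 c3@0 c4@0, authorship ...

Answer: 0 0 0 0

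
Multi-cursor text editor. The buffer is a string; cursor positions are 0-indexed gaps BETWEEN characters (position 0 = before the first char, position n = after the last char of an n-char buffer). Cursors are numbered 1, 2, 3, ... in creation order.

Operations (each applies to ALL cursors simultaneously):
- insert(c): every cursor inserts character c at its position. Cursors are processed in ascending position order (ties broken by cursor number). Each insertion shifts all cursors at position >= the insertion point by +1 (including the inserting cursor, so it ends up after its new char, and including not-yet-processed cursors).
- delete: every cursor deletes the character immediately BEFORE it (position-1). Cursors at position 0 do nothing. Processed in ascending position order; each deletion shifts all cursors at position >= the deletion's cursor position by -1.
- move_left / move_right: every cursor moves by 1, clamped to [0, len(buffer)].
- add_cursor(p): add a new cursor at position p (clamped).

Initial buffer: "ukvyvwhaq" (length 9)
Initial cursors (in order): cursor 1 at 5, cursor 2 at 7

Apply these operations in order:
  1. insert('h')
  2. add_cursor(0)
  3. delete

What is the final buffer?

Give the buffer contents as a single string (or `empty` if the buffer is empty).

After op 1 (insert('h')): buffer="ukvyvhwhhaq" (len 11), cursors c1@6 c2@9, authorship .....1..2..
After op 2 (add_cursor(0)): buffer="ukvyvhwhhaq" (len 11), cursors c3@0 c1@6 c2@9, authorship .....1..2..
After op 3 (delete): buffer="ukvyvwhaq" (len 9), cursors c3@0 c1@5 c2@7, authorship .........

Answer: ukvyvwhaq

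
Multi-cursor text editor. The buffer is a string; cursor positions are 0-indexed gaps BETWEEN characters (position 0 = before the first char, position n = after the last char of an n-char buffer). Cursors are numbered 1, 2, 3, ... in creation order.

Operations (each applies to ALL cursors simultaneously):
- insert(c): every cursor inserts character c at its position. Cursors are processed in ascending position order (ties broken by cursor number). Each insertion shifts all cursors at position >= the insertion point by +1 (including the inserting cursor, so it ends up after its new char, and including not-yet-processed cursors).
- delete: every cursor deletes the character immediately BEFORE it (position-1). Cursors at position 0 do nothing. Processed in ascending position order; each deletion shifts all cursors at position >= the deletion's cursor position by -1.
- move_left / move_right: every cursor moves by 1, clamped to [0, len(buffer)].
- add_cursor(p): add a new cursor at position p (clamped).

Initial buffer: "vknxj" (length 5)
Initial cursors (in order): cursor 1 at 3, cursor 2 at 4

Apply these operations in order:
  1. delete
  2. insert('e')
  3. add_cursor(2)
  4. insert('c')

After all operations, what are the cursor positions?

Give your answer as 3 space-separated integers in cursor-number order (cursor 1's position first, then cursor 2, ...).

Answer: 7 7 3

Derivation:
After op 1 (delete): buffer="vkj" (len 3), cursors c1@2 c2@2, authorship ...
After op 2 (insert('e')): buffer="vkeej" (len 5), cursors c1@4 c2@4, authorship ..12.
After op 3 (add_cursor(2)): buffer="vkeej" (len 5), cursors c3@2 c1@4 c2@4, authorship ..12.
After op 4 (insert('c')): buffer="vkceeccj" (len 8), cursors c3@3 c1@7 c2@7, authorship ..31212.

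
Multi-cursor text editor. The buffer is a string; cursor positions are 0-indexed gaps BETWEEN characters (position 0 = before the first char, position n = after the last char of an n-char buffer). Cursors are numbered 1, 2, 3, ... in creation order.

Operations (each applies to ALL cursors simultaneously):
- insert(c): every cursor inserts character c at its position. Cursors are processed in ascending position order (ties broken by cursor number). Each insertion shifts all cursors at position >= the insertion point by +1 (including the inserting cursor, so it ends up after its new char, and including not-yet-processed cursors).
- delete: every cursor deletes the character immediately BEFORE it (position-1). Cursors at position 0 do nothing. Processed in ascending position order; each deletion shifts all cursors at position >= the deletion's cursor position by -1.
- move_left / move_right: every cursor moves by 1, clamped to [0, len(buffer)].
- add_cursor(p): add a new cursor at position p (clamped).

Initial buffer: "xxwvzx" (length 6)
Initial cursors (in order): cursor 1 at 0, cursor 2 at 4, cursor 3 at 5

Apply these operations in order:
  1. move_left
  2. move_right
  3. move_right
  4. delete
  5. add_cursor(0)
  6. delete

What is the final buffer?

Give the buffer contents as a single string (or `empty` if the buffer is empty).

After op 1 (move_left): buffer="xxwvzx" (len 6), cursors c1@0 c2@3 c3@4, authorship ......
After op 2 (move_right): buffer="xxwvzx" (len 6), cursors c1@1 c2@4 c3@5, authorship ......
After op 3 (move_right): buffer="xxwvzx" (len 6), cursors c1@2 c2@5 c3@6, authorship ......
After op 4 (delete): buffer="xwv" (len 3), cursors c1@1 c2@3 c3@3, authorship ...
After op 5 (add_cursor(0)): buffer="xwv" (len 3), cursors c4@0 c1@1 c2@3 c3@3, authorship ...
After op 6 (delete): buffer="" (len 0), cursors c1@0 c2@0 c3@0 c4@0, authorship 

Answer: empty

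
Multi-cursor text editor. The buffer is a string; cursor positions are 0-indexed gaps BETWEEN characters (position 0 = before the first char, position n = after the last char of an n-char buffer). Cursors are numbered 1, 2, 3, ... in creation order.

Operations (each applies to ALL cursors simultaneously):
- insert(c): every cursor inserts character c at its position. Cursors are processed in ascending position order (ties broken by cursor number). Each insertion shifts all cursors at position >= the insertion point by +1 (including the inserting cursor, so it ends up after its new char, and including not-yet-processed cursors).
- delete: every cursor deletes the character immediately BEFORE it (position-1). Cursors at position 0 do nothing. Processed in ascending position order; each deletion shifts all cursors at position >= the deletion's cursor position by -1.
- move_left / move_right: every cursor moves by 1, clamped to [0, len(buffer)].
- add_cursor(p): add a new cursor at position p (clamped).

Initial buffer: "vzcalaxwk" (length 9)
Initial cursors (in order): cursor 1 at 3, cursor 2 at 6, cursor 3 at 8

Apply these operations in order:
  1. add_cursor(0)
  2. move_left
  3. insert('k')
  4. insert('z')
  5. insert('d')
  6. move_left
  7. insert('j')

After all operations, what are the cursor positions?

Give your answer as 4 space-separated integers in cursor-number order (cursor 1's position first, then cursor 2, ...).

After op 1 (add_cursor(0)): buffer="vzcalaxwk" (len 9), cursors c4@0 c1@3 c2@6 c3@8, authorship .........
After op 2 (move_left): buffer="vzcalaxwk" (len 9), cursors c4@0 c1@2 c2@5 c3@7, authorship .........
After op 3 (insert('k')): buffer="kvzkcalkaxkwk" (len 13), cursors c4@1 c1@4 c2@8 c3@11, authorship 4..1...2..3..
After op 4 (insert('z')): buffer="kzvzkzcalkzaxkzwk" (len 17), cursors c4@2 c1@6 c2@11 c3@15, authorship 44..11...22..33..
After op 5 (insert('d')): buffer="kzdvzkzdcalkzdaxkzdwk" (len 21), cursors c4@3 c1@8 c2@14 c3@19, authorship 444..111...222..333..
After op 6 (move_left): buffer="kzdvzkzdcalkzdaxkzdwk" (len 21), cursors c4@2 c1@7 c2@13 c3@18, authorship 444..111...222..333..
After op 7 (insert('j')): buffer="kzjdvzkzjdcalkzjdaxkzjdwk" (len 25), cursors c4@3 c1@9 c2@16 c3@22, authorship 4444..1111...2222..3333..

Answer: 9 16 22 3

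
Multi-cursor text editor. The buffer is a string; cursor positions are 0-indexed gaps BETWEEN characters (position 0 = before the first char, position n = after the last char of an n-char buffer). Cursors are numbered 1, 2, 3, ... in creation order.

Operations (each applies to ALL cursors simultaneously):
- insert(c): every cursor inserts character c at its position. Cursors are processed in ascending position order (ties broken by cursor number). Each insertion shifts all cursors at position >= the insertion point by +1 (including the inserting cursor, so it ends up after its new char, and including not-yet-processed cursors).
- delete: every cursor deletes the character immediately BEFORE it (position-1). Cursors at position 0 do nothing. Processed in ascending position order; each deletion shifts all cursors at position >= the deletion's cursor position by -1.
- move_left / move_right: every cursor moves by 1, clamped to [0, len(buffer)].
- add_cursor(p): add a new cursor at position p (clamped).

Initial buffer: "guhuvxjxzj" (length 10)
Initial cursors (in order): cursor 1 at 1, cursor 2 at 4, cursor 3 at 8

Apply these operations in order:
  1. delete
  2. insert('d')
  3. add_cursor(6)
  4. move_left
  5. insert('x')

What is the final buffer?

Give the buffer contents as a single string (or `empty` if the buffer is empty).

Answer: xduhxdvxxjxdzj

Derivation:
After op 1 (delete): buffer="uhvxjzj" (len 7), cursors c1@0 c2@2 c3@5, authorship .......
After op 2 (insert('d')): buffer="duhdvxjdzj" (len 10), cursors c1@1 c2@4 c3@8, authorship 1..2...3..
After op 3 (add_cursor(6)): buffer="duhdvxjdzj" (len 10), cursors c1@1 c2@4 c4@6 c3@8, authorship 1..2...3..
After op 4 (move_left): buffer="duhdvxjdzj" (len 10), cursors c1@0 c2@3 c4@5 c3@7, authorship 1..2...3..
After op 5 (insert('x')): buffer="xduhxdvxxjxdzj" (len 14), cursors c1@1 c2@5 c4@8 c3@11, authorship 11..22.4..33..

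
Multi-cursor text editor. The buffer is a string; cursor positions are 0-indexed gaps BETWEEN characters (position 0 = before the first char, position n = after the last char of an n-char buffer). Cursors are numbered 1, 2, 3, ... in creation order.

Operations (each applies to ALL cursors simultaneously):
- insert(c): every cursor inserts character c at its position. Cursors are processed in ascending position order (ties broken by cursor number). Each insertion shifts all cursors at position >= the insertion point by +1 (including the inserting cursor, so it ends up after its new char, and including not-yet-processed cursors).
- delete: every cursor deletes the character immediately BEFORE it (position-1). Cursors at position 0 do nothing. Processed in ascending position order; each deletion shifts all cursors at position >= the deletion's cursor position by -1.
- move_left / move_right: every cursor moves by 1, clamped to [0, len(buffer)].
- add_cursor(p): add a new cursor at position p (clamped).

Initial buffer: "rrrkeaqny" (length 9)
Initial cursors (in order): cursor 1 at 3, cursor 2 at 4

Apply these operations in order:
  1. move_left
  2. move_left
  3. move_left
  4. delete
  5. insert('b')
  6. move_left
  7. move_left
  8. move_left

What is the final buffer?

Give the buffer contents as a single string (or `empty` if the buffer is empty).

After op 1 (move_left): buffer="rrrkeaqny" (len 9), cursors c1@2 c2@3, authorship .........
After op 2 (move_left): buffer="rrrkeaqny" (len 9), cursors c1@1 c2@2, authorship .........
After op 3 (move_left): buffer="rrrkeaqny" (len 9), cursors c1@0 c2@1, authorship .........
After op 4 (delete): buffer="rrkeaqny" (len 8), cursors c1@0 c2@0, authorship ........
After op 5 (insert('b')): buffer="bbrrkeaqny" (len 10), cursors c1@2 c2@2, authorship 12........
After op 6 (move_left): buffer="bbrrkeaqny" (len 10), cursors c1@1 c2@1, authorship 12........
After op 7 (move_left): buffer="bbrrkeaqny" (len 10), cursors c1@0 c2@0, authorship 12........
After op 8 (move_left): buffer="bbrrkeaqny" (len 10), cursors c1@0 c2@0, authorship 12........

Answer: bbrrkeaqny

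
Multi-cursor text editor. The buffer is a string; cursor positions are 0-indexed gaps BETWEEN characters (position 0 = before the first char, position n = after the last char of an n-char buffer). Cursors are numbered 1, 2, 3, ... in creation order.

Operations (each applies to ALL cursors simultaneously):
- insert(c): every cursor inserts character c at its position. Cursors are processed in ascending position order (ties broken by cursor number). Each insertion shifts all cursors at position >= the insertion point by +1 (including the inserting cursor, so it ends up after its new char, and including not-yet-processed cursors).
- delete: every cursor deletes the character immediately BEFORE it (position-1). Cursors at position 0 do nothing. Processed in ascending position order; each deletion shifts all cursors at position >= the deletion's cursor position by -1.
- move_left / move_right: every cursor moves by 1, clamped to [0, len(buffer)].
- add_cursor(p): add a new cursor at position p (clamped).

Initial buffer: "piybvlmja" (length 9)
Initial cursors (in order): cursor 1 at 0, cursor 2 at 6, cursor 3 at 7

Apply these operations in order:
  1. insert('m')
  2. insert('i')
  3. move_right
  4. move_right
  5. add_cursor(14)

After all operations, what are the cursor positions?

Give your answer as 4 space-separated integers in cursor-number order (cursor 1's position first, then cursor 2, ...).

After op 1 (insert('m')): buffer="mpiybvlmmmja" (len 12), cursors c1@1 c2@8 c3@10, authorship 1......2.3..
After op 2 (insert('i')): buffer="mipiybvlmimmija" (len 15), cursors c1@2 c2@10 c3@13, authorship 11......22.33..
After op 3 (move_right): buffer="mipiybvlmimmija" (len 15), cursors c1@3 c2@11 c3@14, authorship 11......22.33..
After op 4 (move_right): buffer="mipiybvlmimmija" (len 15), cursors c1@4 c2@12 c3@15, authorship 11......22.33..
After op 5 (add_cursor(14)): buffer="mipiybvlmimmija" (len 15), cursors c1@4 c2@12 c4@14 c3@15, authorship 11......22.33..

Answer: 4 12 15 14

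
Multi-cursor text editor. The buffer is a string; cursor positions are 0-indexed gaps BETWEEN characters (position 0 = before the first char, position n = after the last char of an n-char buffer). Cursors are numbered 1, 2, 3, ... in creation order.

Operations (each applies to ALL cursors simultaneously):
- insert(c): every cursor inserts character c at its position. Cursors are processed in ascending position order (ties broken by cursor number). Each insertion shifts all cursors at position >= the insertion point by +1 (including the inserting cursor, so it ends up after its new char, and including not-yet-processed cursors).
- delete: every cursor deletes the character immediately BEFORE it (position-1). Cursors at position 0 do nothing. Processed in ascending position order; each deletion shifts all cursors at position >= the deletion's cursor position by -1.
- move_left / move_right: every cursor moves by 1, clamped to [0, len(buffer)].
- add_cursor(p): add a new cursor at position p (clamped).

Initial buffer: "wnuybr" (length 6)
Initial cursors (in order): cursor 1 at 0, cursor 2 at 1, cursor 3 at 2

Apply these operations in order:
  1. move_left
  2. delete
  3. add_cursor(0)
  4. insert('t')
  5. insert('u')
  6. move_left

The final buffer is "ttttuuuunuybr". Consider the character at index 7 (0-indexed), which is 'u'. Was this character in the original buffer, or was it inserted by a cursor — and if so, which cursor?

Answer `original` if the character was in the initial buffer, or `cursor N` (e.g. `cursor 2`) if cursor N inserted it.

After op 1 (move_left): buffer="wnuybr" (len 6), cursors c1@0 c2@0 c3@1, authorship ......
After op 2 (delete): buffer="nuybr" (len 5), cursors c1@0 c2@0 c3@0, authorship .....
After op 3 (add_cursor(0)): buffer="nuybr" (len 5), cursors c1@0 c2@0 c3@0 c4@0, authorship .....
After op 4 (insert('t')): buffer="ttttnuybr" (len 9), cursors c1@4 c2@4 c3@4 c4@4, authorship 1234.....
After op 5 (insert('u')): buffer="ttttuuuunuybr" (len 13), cursors c1@8 c2@8 c3@8 c4@8, authorship 12341234.....
After op 6 (move_left): buffer="ttttuuuunuybr" (len 13), cursors c1@7 c2@7 c3@7 c4@7, authorship 12341234.....
Authorship (.=original, N=cursor N): 1 2 3 4 1 2 3 4 . . . . .
Index 7: author = 4

Answer: cursor 4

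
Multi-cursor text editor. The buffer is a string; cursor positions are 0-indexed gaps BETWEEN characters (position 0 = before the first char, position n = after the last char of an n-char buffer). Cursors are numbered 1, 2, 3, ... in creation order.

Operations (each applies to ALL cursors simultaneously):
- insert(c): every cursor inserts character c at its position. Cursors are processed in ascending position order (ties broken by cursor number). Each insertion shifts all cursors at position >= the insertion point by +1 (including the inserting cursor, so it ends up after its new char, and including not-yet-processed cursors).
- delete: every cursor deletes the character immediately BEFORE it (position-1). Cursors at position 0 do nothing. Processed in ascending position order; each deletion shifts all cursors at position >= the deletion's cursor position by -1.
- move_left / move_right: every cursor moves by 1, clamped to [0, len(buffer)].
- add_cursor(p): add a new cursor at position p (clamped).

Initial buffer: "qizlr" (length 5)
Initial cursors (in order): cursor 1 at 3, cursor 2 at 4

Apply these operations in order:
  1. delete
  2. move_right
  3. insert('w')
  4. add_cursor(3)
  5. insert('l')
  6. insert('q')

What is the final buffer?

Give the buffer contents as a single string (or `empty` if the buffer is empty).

Answer: qirlqwwllqq

Derivation:
After op 1 (delete): buffer="qir" (len 3), cursors c1@2 c2@2, authorship ...
After op 2 (move_right): buffer="qir" (len 3), cursors c1@3 c2@3, authorship ...
After op 3 (insert('w')): buffer="qirww" (len 5), cursors c1@5 c2@5, authorship ...12
After op 4 (add_cursor(3)): buffer="qirww" (len 5), cursors c3@3 c1@5 c2@5, authorship ...12
After op 5 (insert('l')): buffer="qirlwwll" (len 8), cursors c3@4 c1@8 c2@8, authorship ...31212
After op 6 (insert('q')): buffer="qirlqwwllqq" (len 11), cursors c3@5 c1@11 c2@11, authorship ...33121212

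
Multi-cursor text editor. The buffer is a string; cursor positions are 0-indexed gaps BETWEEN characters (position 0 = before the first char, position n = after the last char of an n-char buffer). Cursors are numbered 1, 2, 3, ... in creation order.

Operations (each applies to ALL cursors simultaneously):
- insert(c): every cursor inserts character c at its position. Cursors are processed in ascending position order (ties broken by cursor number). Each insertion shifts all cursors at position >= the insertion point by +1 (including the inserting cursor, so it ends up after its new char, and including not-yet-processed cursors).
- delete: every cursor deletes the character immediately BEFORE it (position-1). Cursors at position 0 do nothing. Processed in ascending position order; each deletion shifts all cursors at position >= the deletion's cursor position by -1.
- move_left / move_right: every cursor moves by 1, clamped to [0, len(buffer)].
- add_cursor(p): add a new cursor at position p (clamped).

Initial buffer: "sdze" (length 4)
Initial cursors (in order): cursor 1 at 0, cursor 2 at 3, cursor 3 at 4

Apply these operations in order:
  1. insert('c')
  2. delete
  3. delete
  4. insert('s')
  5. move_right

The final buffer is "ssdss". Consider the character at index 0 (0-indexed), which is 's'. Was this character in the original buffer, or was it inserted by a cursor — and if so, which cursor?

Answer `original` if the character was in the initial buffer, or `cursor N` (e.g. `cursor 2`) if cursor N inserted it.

After op 1 (insert('c')): buffer="csdzcec" (len 7), cursors c1@1 c2@5 c3@7, authorship 1...2.3
After op 2 (delete): buffer="sdze" (len 4), cursors c1@0 c2@3 c3@4, authorship ....
After op 3 (delete): buffer="sd" (len 2), cursors c1@0 c2@2 c3@2, authorship ..
After op 4 (insert('s')): buffer="ssdss" (len 5), cursors c1@1 c2@5 c3@5, authorship 1..23
After op 5 (move_right): buffer="ssdss" (len 5), cursors c1@2 c2@5 c3@5, authorship 1..23
Authorship (.=original, N=cursor N): 1 . . 2 3
Index 0: author = 1

Answer: cursor 1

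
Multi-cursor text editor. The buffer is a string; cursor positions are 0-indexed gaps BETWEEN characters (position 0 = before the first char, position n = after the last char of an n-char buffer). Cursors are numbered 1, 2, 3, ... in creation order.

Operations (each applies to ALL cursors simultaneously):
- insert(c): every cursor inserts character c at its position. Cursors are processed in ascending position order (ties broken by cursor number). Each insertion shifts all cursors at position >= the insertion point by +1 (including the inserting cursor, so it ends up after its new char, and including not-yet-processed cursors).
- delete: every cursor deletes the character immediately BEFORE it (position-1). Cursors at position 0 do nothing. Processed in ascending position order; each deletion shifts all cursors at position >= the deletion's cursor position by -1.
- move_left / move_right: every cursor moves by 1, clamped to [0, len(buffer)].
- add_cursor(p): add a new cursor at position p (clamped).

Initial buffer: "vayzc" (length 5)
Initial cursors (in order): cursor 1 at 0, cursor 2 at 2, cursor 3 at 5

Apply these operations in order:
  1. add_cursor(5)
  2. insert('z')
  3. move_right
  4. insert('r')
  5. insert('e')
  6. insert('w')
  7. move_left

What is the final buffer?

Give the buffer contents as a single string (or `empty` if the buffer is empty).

Answer: zvrewazyrewzczzrreeww

Derivation:
After op 1 (add_cursor(5)): buffer="vayzc" (len 5), cursors c1@0 c2@2 c3@5 c4@5, authorship .....
After op 2 (insert('z')): buffer="zvazyzczz" (len 9), cursors c1@1 c2@4 c3@9 c4@9, authorship 1..2...34
After op 3 (move_right): buffer="zvazyzczz" (len 9), cursors c1@2 c2@5 c3@9 c4@9, authorship 1..2...34
After op 4 (insert('r')): buffer="zvrazyrzczzrr" (len 13), cursors c1@3 c2@7 c3@13 c4@13, authorship 1.1.2.2..3434
After op 5 (insert('e')): buffer="zvreazyrezczzrree" (len 17), cursors c1@4 c2@9 c3@17 c4@17, authorship 1.11.2.22..343434
After op 6 (insert('w')): buffer="zvrewazyrewzczzrreeww" (len 21), cursors c1@5 c2@11 c3@21 c4@21, authorship 1.111.2.222..34343434
After op 7 (move_left): buffer="zvrewazyrewzczzrreeww" (len 21), cursors c1@4 c2@10 c3@20 c4@20, authorship 1.111.2.222..34343434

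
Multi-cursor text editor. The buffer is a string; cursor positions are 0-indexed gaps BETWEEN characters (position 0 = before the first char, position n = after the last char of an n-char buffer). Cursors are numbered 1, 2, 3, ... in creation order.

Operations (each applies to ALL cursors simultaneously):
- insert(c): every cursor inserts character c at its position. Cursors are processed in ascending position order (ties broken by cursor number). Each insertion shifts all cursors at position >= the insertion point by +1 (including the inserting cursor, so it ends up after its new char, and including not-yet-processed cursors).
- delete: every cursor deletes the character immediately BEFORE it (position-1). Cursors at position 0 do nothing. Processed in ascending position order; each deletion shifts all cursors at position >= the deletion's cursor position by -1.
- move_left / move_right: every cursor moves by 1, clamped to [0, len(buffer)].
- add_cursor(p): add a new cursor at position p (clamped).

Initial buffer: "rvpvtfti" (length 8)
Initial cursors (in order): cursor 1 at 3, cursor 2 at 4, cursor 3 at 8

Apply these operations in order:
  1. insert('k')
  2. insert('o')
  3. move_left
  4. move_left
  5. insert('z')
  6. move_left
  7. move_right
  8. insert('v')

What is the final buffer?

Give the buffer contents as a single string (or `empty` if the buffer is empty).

After op 1 (insert('k')): buffer="rvpkvktftik" (len 11), cursors c1@4 c2@6 c3@11, authorship ...1.2....3
After op 2 (insert('o')): buffer="rvpkovkotftiko" (len 14), cursors c1@5 c2@8 c3@14, authorship ...11.22....33
After op 3 (move_left): buffer="rvpkovkotftiko" (len 14), cursors c1@4 c2@7 c3@13, authorship ...11.22....33
After op 4 (move_left): buffer="rvpkovkotftiko" (len 14), cursors c1@3 c2@6 c3@12, authorship ...11.22....33
After op 5 (insert('z')): buffer="rvpzkovzkotftizko" (len 17), cursors c1@4 c2@8 c3@15, authorship ...111.222....333
After op 6 (move_left): buffer="rvpzkovzkotftizko" (len 17), cursors c1@3 c2@7 c3@14, authorship ...111.222....333
After op 7 (move_right): buffer="rvpzkovzkotftizko" (len 17), cursors c1@4 c2@8 c3@15, authorship ...111.222....333
After op 8 (insert('v')): buffer="rvpzvkovzvkotftizvko" (len 20), cursors c1@5 c2@10 c3@18, authorship ...1111.2222....3333

Answer: rvpzvkovzvkotftizvko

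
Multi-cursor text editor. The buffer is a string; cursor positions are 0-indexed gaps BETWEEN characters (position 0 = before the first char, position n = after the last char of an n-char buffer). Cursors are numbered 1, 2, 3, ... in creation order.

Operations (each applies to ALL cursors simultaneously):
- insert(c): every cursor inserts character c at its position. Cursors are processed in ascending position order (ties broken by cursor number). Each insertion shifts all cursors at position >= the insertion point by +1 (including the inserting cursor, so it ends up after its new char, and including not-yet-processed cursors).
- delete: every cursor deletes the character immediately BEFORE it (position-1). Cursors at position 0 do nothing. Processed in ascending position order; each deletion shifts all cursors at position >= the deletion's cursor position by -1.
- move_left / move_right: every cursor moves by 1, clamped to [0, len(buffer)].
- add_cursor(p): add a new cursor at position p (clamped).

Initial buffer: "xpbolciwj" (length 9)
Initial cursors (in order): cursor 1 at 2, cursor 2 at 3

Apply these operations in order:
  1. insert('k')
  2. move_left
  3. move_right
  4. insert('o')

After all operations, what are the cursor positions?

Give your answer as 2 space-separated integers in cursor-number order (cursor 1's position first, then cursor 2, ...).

After op 1 (insert('k')): buffer="xpkbkolciwj" (len 11), cursors c1@3 c2@5, authorship ..1.2......
After op 2 (move_left): buffer="xpkbkolciwj" (len 11), cursors c1@2 c2@4, authorship ..1.2......
After op 3 (move_right): buffer="xpkbkolciwj" (len 11), cursors c1@3 c2@5, authorship ..1.2......
After op 4 (insert('o')): buffer="xpkobkoolciwj" (len 13), cursors c1@4 c2@7, authorship ..11.22......

Answer: 4 7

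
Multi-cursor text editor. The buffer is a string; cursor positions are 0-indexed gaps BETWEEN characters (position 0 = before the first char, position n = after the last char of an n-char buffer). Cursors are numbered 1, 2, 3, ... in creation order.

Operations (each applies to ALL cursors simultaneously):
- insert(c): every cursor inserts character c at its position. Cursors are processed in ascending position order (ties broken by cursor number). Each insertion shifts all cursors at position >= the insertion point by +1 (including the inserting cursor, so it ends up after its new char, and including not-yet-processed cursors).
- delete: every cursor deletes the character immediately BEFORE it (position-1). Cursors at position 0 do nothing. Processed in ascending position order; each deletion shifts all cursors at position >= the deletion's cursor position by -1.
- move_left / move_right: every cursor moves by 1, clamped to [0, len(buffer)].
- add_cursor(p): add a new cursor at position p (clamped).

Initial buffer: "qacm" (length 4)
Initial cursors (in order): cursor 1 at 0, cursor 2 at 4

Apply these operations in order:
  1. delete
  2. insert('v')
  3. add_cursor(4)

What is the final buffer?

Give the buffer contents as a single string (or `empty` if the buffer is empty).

After op 1 (delete): buffer="qac" (len 3), cursors c1@0 c2@3, authorship ...
After op 2 (insert('v')): buffer="vqacv" (len 5), cursors c1@1 c2@5, authorship 1...2
After op 3 (add_cursor(4)): buffer="vqacv" (len 5), cursors c1@1 c3@4 c2@5, authorship 1...2

Answer: vqacv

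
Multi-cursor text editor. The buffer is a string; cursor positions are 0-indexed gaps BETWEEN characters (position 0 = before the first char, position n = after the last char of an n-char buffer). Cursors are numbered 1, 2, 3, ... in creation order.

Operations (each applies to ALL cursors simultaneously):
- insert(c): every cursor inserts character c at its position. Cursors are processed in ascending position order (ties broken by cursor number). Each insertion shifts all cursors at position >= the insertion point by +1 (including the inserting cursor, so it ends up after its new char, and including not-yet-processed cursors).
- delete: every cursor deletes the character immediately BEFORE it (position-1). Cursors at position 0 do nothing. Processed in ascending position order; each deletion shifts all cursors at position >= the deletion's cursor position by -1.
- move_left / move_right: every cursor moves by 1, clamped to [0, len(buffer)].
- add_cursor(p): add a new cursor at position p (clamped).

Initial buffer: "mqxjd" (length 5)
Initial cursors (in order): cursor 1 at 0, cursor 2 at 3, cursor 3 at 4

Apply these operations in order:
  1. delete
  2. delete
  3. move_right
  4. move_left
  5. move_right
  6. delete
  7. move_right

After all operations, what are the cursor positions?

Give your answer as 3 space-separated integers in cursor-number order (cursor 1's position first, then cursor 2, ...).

After op 1 (delete): buffer="mqd" (len 3), cursors c1@0 c2@2 c3@2, authorship ...
After op 2 (delete): buffer="d" (len 1), cursors c1@0 c2@0 c3@0, authorship .
After op 3 (move_right): buffer="d" (len 1), cursors c1@1 c2@1 c3@1, authorship .
After op 4 (move_left): buffer="d" (len 1), cursors c1@0 c2@0 c3@0, authorship .
After op 5 (move_right): buffer="d" (len 1), cursors c1@1 c2@1 c3@1, authorship .
After op 6 (delete): buffer="" (len 0), cursors c1@0 c2@0 c3@0, authorship 
After op 7 (move_right): buffer="" (len 0), cursors c1@0 c2@0 c3@0, authorship 

Answer: 0 0 0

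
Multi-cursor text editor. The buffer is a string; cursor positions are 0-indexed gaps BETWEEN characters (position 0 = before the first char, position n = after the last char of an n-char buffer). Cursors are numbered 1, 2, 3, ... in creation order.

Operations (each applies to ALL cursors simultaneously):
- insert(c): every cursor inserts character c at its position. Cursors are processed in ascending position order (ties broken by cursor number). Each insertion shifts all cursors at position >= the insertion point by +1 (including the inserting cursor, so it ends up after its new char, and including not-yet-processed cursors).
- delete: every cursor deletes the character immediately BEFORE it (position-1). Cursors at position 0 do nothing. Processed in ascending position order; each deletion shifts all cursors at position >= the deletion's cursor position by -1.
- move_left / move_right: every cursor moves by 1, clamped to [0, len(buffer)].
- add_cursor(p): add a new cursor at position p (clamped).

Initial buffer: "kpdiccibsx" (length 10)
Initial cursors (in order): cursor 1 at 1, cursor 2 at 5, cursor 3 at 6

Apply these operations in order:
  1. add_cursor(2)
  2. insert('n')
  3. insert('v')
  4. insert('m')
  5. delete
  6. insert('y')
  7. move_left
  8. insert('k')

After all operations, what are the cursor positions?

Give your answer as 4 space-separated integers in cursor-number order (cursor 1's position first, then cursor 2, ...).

After op 1 (add_cursor(2)): buffer="kpdiccibsx" (len 10), cursors c1@1 c4@2 c2@5 c3@6, authorship ..........
After op 2 (insert('n')): buffer="knpndicncnibsx" (len 14), cursors c1@2 c4@4 c2@8 c3@10, authorship .1.4...2.3....
After op 3 (insert('v')): buffer="knvpnvdicnvcnvibsx" (len 18), cursors c1@3 c4@6 c2@11 c3@14, authorship .11.44...22.33....
After op 4 (insert('m')): buffer="knvmpnvmdicnvmcnvmibsx" (len 22), cursors c1@4 c4@8 c2@14 c3@18, authorship .111.444...222.333....
After op 5 (delete): buffer="knvpnvdicnvcnvibsx" (len 18), cursors c1@3 c4@6 c2@11 c3@14, authorship .11.44...22.33....
After op 6 (insert('y')): buffer="knvypnvydicnvycnvyibsx" (len 22), cursors c1@4 c4@8 c2@14 c3@18, authorship .111.444...222.333....
After op 7 (move_left): buffer="knvypnvydicnvycnvyibsx" (len 22), cursors c1@3 c4@7 c2@13 c3@17, authorship .111.444...222.333....
After op 8 (insert('k')): buffer="knvkypnvkydicnvkycnvkyibsx" (len 26), cursors c1@4 c4@9 c2@16 c3@21, authorship .1111.4444...2222.3333....

Answer: 4 16 21 9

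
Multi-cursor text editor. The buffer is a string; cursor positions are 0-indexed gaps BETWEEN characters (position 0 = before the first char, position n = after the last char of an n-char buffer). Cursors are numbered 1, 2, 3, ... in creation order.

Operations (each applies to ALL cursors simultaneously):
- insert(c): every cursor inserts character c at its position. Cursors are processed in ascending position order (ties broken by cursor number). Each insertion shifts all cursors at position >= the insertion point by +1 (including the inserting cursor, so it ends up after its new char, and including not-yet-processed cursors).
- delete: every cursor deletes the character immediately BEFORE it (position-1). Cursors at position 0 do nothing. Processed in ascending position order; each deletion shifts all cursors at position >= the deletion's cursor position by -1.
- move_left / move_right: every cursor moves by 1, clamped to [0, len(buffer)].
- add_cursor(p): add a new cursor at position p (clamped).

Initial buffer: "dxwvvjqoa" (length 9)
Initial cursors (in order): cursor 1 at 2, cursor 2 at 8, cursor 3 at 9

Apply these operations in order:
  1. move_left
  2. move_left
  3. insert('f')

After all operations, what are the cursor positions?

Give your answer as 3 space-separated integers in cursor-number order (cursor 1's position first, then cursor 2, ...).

Answer: 1 8 10

Derivation:
After op 1 (move_left): buffer="dxwvvjqoa" (len 9), cursors c1@1 c2@7 c3@8, authorship .........
After op 2 (move_left): buffer="dxwvvjqoa" (len 9), cursors c1@0 c2@6 c3@7, authorship .........
After op 3 (insert('f')): buffer="fdxwvvjfqfoa" (len 12), cursors c1@1 c2@8 c3@10, authorship 1......2.3..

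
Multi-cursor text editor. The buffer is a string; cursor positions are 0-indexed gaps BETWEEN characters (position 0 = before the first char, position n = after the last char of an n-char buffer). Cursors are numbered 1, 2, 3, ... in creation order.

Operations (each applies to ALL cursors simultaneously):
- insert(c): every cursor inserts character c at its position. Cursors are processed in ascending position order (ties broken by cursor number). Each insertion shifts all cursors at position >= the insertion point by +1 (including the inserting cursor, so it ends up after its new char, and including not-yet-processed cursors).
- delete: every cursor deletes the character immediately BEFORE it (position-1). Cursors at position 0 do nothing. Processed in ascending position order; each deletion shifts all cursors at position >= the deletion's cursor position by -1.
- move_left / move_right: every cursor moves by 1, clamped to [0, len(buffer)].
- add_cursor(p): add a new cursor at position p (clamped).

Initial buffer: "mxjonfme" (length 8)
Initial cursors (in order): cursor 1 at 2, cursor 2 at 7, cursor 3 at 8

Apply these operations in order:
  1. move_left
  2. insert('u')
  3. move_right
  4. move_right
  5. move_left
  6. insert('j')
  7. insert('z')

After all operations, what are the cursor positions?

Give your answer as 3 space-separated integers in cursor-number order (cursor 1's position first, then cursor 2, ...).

Answer: 5 13 16

Derivation:
After op 1 (move_left): buffer="mxjonfme" (len 8), cursors c1@1 c2@6 c3@7, authorship ........
After op 2 (insert('u')): buffer="muxjonfumue" (len 11), cursors c1@2 c2@8 c3@10, authorship .1.....2.3.
After op 3 (move_right): buffer="muxjonfumue" (len 11), cursors c1@3 c2@9 c3@11, authorship .1.....2.3.
After op 4 (move_right): buffer="muxjonfumue" (len 11), cursors c1@4 c2@10 c3@11, authorship .1.....2.3.
After op 5 (move_left): buffer="muxjonfumue" (len 11), cursors c1@3 c2@9 c3@10, authorship .1.....2.3.
After op 6 (insert('j')): buffer="muxjjonfumjuje" (len 14), cursors c1@4 c2@11 c3@13, authorship .1.1....2.233.
After op 7 (insert('z')): buffer="muxjzjonfumjzujze" (len 17), cursors c1@5 c2@13 c3@16, authorship .1.11....2.22333.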